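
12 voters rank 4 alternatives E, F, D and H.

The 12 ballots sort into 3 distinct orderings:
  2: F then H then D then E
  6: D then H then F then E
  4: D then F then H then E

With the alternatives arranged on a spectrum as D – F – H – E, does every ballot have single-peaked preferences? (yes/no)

no

Axis positions: D=1, F=2, H=3, E=4.
Group 1 (peak F at position 2): ranking walks positions 2-3-1-4, expanding outward from the peak — single-peaked.
Group 2: ranking walks positions 1-3-2-4; H is ranked above F even though F lies between H and the peak D on the axis — preferences dip and rise again. Not single-peaked.
Group 3 (peak D at position 1): ranking walks positions 1-2-3-4, expanding outward from the peak — single-peaked.
Group 2 violates single-peakedness, so the profile is not single-peaked on this axis.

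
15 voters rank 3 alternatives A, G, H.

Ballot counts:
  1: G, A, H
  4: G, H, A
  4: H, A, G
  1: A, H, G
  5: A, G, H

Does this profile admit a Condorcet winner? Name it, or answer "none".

none

Head-to-head results (15 voters):
A vs G: A, 10–5.
A–H: H 8–7.
G–H: G 10–5.
No alternative is unbeaten: A loses to H; G loses to A; H loses to G. In particular A > G > H > A is a majority cycle — no Condorcet winner exists.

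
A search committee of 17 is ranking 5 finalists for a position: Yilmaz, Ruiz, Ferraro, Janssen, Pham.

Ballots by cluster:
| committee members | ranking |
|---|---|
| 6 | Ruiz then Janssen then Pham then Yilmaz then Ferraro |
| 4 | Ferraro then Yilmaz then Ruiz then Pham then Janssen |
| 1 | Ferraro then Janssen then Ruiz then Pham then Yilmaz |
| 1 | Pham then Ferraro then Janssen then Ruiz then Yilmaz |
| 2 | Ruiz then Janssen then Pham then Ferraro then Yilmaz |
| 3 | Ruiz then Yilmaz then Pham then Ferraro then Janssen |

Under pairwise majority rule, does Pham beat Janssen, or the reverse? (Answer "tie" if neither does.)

Janssen

Ballots ranking Pham above Janssen: 4 + 1 + 3 = 8.
Ballots ranking Janssen above Pham: 17 − 8 = 9.
Janssen wins the head-to-head 9–8.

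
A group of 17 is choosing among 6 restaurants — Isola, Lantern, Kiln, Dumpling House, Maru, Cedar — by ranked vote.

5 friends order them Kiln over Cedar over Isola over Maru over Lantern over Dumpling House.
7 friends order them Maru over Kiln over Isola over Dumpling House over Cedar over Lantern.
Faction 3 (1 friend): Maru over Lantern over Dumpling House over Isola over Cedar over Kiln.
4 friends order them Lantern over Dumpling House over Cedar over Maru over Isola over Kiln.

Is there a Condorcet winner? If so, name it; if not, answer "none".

none

Check each pair by majority over 17 ballots:
Isola vs Lantern: 12 to 5, Isola.
Isola vs Kiln: Isola is ranked higher on 1+4 = 5 ballots, Kiln on 12. Kiln wins 12–5.
Isola vs Dumpling House: Isola preferred on 5+7 = 12 ballots; Isola wins 12–5.
Isola vs Maru: 5 to 12, Maru.
Isola vs Cedar: 7+1 = 8 for Isola, 9 for Cedar — Cedar by 9–8.
Lantern vs Kiln: Lantern preferred on 1+4 = 5 ballots; Kiln wins 12–5.
Lantern vs Dumpling House: 5+1+4 = 10 for Lantern, 7 for Dumpling House — Lantern by 10–7.
Lantern vs Maru: 4 to 13, Maru.
Lantern vs Cedar: 5 to 12, Cedar.
Kiln vs Dumpling House: Kiln preferred on 5+7 = 12 ballots; Kiln wins 12–5.
Kiln vs Maru: Kiln preferred on 5 ballots; Maru wins 12–5.
Kiln vs Cedar: Kiln is ranked higher on 5+7 = 12 ballots, Cedar on 5. Kiln wins 12–5.
Dumpling House vs Maru: Dumpling House is ranked higher on 4 ballots, Maru on 13. Maru wins 13–4.
Dumpling House vs Cedar: Dumpling House is ranked higher on 7+1+4 = 12 ballots, Cedar on 5. Dumpling House wins 12–5.
Maru vs Cedar: 7+1 = 8 for Maru, 9 for Cedar — Cedar by 9–8.
Each restaurant drops at least one matchup (Isola loses to Kiln; Lantern loses to Isola; Kiln loses to Maru; Dumpling House loses to Isola; Maru loses to Cedar; Cedar loses to Kiln); the cycle Isola > Dumpling House > Cedar > Isola rules out a Condorcet winner.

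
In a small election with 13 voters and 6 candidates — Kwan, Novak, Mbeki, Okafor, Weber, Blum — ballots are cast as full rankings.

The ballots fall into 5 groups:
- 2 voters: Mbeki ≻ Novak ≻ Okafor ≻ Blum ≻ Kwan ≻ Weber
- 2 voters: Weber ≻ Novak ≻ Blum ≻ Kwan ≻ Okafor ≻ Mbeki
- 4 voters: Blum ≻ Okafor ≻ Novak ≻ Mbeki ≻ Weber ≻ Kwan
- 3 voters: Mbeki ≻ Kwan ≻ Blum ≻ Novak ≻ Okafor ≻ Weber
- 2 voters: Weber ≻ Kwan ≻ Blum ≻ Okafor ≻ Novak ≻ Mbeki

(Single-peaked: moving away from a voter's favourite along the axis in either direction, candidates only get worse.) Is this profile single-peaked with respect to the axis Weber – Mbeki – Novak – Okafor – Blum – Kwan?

Axis positions: Weber=1, Mbeki=2, Novak=3, Okafor=4, Blum=5, Kwan=6.
Group 1 (peak Mbeki at position 2): ranking walks positions 2-3-4-5-6-1, expanding outward from the peak — single-peaked.
Group 2: ranking walks positions 1-3-5-6-4-2; Novak is ranked above Mbeki even though Mbeki lies between Novak and the peak Weber on the axis — preferences dip and rise again. Not single-peaked.
Group 3 (peak Blum at position 5): ranking walks positions 5-4-3-2-1-6, expanding outward from the peak — single-peaked.
Group 4: ranking walks positions 2-6-5-3-4-1; Kwan is ranked above Novak even though Novak lies between Kwan and the peak Mbeki on the axis — preferences dip and rise again. Not single-peaked.
Group 5: ranking walks positions 1-6-5-4-3-2; Kwan is ranked above Mbeki even though Mbeki lies between Kwan and the peak Weber on the axis — preferences dip and rise again. Not single-peaked.
Group 2 violates single-peakedness, so the profile is not single-peaked on this axis.

no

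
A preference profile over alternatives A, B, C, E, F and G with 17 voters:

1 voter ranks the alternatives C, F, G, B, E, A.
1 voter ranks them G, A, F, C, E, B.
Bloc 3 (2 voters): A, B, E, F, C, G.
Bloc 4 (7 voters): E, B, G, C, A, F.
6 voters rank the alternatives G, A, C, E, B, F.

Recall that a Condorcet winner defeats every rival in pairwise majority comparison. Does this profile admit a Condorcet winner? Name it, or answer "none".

none

Pairwise majorities:
A–B: A 9–8.
A–C: A 9–8.
A–E: A 9–8.
A vs F: A, 16–1.
A–G: G 15–2.
B vs C: B wins 9–8.
B vs E: E wins 14–3.
B vs F: B wins 15–2.
B vs G: B, 9–8.
C vs E: E, 9–8.
C–F: C 14–3.
C vs G: G wins 14–3.
E vs F: E wins 15–2.
E vs G: E wins 9–8.
F vs G: G, 14–3.
No alternative is unbeaten: A loses to G; B loses to A; C loses to A; E loses to A; F loses to A; G loses to B. In particular A beats B beats G beats A is a majority cycle — no Condorcet winner exists.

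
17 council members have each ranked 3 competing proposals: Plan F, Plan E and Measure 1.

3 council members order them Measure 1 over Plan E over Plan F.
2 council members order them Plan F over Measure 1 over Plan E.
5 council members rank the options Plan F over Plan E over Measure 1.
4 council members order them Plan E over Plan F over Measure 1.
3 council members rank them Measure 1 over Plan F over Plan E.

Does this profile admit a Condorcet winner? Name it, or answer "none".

Check each pair by majority over 17 ballots:
Plan F vs Plan E: Plan F is ranked higher on 2+5+3 = 10 ballots, Plan E on 7. Plan F wins 10–7.
Plan F vs Measure 1: 2+5+4 = 11 for Plan F, 6 for Measure 1 — Plan F by 11–6.
Plan E vs Measure 1: Plan E is ranked higher on 5+4 = 9 ballots, Measure 1 on 8. Plan E wins 9–8.
Only Plan F has no losses; Plan F is the Condorcet winner.

Plan F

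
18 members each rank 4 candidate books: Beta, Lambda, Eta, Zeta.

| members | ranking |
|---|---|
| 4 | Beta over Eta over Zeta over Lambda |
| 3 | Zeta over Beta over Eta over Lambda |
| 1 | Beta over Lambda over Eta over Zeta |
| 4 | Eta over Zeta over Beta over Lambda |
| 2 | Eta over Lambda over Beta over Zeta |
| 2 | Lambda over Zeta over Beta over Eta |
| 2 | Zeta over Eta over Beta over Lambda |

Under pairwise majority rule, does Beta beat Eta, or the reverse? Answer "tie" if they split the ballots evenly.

Ballots ranking Beta above Eta: 4 + 3 + 1 + 2 = 10.
Ballots ranking Eta above Beta: 18 − 10 = 8.
Beta wins the head-to-head 10–8.

Beta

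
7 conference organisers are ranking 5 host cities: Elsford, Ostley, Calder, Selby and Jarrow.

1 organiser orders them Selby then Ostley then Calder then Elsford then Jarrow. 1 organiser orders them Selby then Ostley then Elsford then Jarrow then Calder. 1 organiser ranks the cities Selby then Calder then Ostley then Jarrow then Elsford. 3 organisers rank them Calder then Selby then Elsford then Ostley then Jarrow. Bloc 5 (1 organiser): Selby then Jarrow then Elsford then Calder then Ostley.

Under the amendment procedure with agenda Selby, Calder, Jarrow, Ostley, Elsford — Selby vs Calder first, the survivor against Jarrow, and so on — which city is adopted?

Selby

Round 1: Selby vs Calder — 4–3, Selby advances.
Round 2: Selby vs Jarrow — 7–0, Selby advances.
Round 3: Selby vs Ostley — 7–0, Selby advances.
Round 4: Selby vs Elsford — 7–0, Selby advances.
Selby survives the agenda.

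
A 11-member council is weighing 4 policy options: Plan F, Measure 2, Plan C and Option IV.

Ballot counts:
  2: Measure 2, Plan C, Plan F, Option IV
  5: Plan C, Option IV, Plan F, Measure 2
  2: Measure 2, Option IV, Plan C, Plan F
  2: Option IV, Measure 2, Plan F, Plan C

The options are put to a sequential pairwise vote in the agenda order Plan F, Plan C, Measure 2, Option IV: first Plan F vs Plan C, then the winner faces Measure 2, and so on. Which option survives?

Option IV

Round 1: Plan F vs Plan C — 2–9, Plan C advances.
Round 2: Plan C vs Measure 2 — 5–6, Measure 2 advances.
Round 3: Measure 2 vs Option IV — 4–7, Option IV advances.
The agenda winner is Option IV.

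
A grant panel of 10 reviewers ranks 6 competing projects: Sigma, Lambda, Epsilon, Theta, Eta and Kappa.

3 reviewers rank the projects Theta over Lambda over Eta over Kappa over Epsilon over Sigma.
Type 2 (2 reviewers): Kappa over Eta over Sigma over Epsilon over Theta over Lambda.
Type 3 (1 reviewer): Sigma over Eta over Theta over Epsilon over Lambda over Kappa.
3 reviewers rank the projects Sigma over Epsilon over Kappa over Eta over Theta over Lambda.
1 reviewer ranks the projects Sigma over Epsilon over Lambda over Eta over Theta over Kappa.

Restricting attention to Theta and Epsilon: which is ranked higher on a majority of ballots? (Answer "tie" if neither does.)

Epsilon

Ballots ranking Theta above Epsilon: 3 + 1 = 4.
Ballots ranking Epsilon above Theta: 10 − 4 = 6.
Epsilon wins the head-to-head 6–4.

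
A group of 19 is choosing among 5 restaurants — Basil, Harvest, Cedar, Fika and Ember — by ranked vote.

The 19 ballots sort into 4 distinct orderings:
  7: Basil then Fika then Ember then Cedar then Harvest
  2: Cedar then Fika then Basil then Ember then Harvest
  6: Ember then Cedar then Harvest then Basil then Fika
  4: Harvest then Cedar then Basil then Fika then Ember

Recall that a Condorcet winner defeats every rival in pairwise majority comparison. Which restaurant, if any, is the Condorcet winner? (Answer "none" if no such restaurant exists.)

none

Head-to-head results (19 friends):
Basil vs Harvest: 9 to 10, Harvest.
Basil vs Cedar: 7 to 12, Cedar.
Basil vs Fika: Basil, 17–2.
Basil–Ember: Basil 13–6.
Harvest vs Cedar: 4 to 15, Cedar.
Harvest vs Fika: Harvest wins 10–9.
Harvest vs Ember: 4 to 15, Ember.
Cedar vs Fika: Cedar is ranked higher on 2+6+4 = 12 ballots, Fika on 7. Cedar wins 12–7.
Cedar vs Ember: Ember, 13–6.
Fika vs Ember: 13 to 6, Fika.
No restaurant is unbeaten: Basil loses to Harvest; Harvest loses to Cedar; Cedar loses to Ember; Fika loses to Basil; Ember loses to Basil. In particular Basil → Ember → Harvest → Basil is a majority cycle — no Condorcet winner exists.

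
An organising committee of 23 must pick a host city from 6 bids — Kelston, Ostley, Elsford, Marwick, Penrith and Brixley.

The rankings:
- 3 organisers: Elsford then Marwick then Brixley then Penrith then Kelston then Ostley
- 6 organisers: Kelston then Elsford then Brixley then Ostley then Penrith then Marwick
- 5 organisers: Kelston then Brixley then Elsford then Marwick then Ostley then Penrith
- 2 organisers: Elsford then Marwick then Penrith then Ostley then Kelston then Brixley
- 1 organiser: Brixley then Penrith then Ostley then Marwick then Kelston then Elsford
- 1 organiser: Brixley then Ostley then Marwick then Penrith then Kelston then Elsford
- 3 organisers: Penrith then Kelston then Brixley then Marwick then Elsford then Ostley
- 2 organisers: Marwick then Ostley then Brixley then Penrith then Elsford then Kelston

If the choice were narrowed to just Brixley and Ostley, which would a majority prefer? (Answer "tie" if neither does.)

Brixley

Ballots ranking Brixley above Ostley: 3 + 6 + 5 + 1 + 1 + 3 = 19.
Ballots ranking Ostley above Brixley: 23 − 19 = 4.
Brixley wins the head-to-head 19–4.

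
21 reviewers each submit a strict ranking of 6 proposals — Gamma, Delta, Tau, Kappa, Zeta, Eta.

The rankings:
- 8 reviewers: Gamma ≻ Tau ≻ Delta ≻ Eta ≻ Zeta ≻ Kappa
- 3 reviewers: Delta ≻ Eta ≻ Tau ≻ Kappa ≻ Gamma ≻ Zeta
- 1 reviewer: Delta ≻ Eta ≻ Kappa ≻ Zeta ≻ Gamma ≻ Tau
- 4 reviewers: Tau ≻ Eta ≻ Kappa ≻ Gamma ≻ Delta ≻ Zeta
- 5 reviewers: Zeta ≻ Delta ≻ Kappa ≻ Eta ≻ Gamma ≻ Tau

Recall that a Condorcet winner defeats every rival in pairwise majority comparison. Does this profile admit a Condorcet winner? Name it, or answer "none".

Pairwise majorities:
Gamma vs Delta: 12 to 9, Gamma.
Gamma–Tau: Gamma 14–7.
Gamma vs Kappa: 8 to 13, Kappa.
Gamma vs Zeta: Gamma is ranked higher on 8+3+4 = 15 ballots, Zeta on 6. Gamma wins 15–6.
Gamma vs Eta: Eta, 13–8.
Delta vs Tau: Tau wins 12–9.
Delta vs Kappa: 8+3+1+5 = 17 for Delta, 4 for Kappa — Delta by 17–4.
Delta vs Zeta: Delta wins 16–5.
Delta vs Eta: 17 to 4, Delta.
Tau vs Kappa: Tau, 15–6.
Tau vs Zeta: Tau, 15–6.
Tau vs Eta: Tau, 12–9.
Kappa–Zeta: Zeta 13–8.
Kappa–Eta: Eta 16–5.
Zeta–Eta: Eta 16–5.
No project is unbeaten: Gamma loses to Kappa; Delta loses to Gamma; Tau loses to Gamma; Kappa loses to Delta; Zeta loses to Gamma; Eta loses to Delta. In particular Gamma > Delta > Kappa > Gamma is a majority cycle — no Condorcet winner exists.

none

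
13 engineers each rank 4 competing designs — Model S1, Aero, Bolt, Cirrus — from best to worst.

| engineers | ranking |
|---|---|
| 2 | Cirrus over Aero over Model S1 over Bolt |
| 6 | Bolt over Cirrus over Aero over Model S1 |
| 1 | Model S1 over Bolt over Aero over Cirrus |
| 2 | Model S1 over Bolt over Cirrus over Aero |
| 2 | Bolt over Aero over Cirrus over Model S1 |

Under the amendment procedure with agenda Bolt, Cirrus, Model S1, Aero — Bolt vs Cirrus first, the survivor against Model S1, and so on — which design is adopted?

Bolt

Round 1: Bolt vs Cirrus — 11–2, Bolt advances.
Round 2: Bolt vs Model S1 — 8–5, Bolt advances.
Round 3: Bolt vs Aero — 11–2, Bolt advances.
Bolt survives the agenda.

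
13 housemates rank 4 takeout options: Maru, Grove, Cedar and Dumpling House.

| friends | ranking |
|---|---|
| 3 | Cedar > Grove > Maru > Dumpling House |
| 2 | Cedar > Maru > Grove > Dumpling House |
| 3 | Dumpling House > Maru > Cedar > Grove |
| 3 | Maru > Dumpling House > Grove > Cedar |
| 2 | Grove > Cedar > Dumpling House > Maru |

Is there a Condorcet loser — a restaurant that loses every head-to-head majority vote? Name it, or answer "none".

Dumpling House

Head-to-head results (13 friends):
Maru vs Grove: Maru, 8–5.
Maru vs Cedar: Cedar wins 7–6.
Maru–Dumpling House: Maru 8–5.
Grove vs Cedar: Grove preferred on 3+2 = 5 ballots; Cedar wins 8–5.
Grove vs Dumpling House: 7 to 6, Grove.
Cedar vs Dumpling House: Cedar preferred on 3+2+2 = 7 ballots; Cedar wins 7–6.
Dumpling House loses to every other restaurant — it is the Condorcet loser.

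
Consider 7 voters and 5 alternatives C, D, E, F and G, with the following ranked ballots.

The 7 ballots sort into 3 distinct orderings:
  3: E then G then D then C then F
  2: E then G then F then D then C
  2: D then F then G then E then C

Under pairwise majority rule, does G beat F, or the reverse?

Ballots ranking G above F: 3 + 2 = 5.
Ballots ranking F above G: 7 − 5 = 2.
G wins the head-to-head 5–2.

G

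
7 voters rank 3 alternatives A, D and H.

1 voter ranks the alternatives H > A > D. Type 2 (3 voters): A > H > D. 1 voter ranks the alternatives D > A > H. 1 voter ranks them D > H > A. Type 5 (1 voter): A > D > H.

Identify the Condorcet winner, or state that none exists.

A

Pairwise majorities:
A vs D: 1+3+1 = 5 for A, 2 for D — A by 5–2.
A vs H: 5 to 2, A.
D vs H: 3 to 4, H.
A defeats every rival head-to-head and is the Condorcet winner.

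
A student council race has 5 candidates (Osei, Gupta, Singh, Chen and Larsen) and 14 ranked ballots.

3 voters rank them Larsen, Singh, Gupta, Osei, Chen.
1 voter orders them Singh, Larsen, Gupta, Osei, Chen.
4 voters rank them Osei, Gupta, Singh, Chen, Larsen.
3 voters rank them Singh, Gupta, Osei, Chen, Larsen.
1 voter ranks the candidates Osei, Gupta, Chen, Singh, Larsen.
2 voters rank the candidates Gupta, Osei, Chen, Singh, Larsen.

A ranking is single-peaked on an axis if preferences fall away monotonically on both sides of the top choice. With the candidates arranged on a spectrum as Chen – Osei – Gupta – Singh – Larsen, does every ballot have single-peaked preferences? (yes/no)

yes

Axis positions: Chen=1, Osei=2, Gupta=3, Singh=4, Larsen=5.
Type 1 (peak Larsen at position 5): ranking walks positions 5-4-3-2-1, expanding outward from the peak — single-peaked.
Type 2 (peak Singh at position 4): ranking walks positions 4-5-3-2-1, expanding outward from the peak — single-peaked.
Type 3 (peak Osei at position 2): ranking walks positions 2-3-4-1-5, expanding outward from the peak — single-peaked.
Type 4 (peak Singh at position 4): ranking walks positions 4-3-2-1-5, expanding outward from the peak — single-peaked.
Type 5 (peak Osei at position 2): ranking walks positions 2-3-1-4-5, expanding outward from the peak — single-peaked.
Type 6 (peak Gupta at position 3): ranking walks positions 3-2-1-4-5, expanding outward from the peak — single-peaked.
Every ranking is single-peaked on this axis.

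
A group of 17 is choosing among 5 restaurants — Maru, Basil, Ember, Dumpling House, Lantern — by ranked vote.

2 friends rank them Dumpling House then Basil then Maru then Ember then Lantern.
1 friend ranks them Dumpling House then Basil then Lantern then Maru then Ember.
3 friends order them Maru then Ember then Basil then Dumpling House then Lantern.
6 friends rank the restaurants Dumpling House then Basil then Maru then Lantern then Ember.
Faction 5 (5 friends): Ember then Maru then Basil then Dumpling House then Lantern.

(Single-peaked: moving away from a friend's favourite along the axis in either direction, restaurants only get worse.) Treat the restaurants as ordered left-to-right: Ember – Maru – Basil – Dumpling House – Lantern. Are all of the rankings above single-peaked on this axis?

yes

Axis positions: Ember=1, Maru=2, Basil=3, Dumpling House=4, Lantern=5.
Faction 1 (peak Dumpling House at position 4): ranking walks positions 4-3-2-1-5, expanding outward from the peak — single-peaked.
Faction 2 (peak Dumpling House at position 4): ranking walks positions 4-3-5-2-1, expanding outward from the peak — single-peaked.
Faction 3 (peak Maru at position 2): ranking walks positions 2-1-3-4-5, expanding outward from the peak — single-peaked.
Faction 4 (peak Dumpling House at position 4): ranking walks positions 4-3-2-5-1, expanding outward from the peak — single-peaked.
Faction 5 (peak Ember at position 1): ranking walks positions 1-2-3-4-5, expanding outward from the peak — single-peaked.
Every ranking is single-peaked on this axis.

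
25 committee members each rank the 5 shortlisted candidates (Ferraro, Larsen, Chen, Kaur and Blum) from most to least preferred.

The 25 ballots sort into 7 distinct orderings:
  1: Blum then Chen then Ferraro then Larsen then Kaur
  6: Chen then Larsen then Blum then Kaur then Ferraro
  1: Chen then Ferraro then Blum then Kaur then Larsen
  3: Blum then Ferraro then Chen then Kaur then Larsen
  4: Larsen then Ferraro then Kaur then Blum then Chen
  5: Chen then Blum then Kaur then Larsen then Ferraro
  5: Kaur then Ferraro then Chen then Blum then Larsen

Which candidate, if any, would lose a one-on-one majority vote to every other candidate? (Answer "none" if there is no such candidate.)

Head-to-head results (25 committee members):
Ferraro vs Larsen: 1+1+3+5 = 10 for Ferraro, 15 for Larsen — Larsen by 15–10.
Ferraro vs Chen: 12 to 13, Chen.
Ferraro vs Kaur: 1+1+3+4 = 9 for Ferraro, 16 for Kaur — Kaur by 16–9.
Ferraro vs Blum: 10 to 15, Blum.
Larsen–Chen: Chen 21–4.
Larsen vs Kaur: Kaur wins 14–11.
Larsen vs Blum: 10 to 15, Blum.
Chen vs Kaur: 1+6+1+3+5 = 16 for Chen, 9 for Kaur — Chen by 16–9.
Chen vs Blum: 17 to 8, Chen.
Kaur vs Blum: Kaur is ranked higher on 4+5 = 9 ballots, Blum on 16. Blum wins 16–9.
Only Ferraro has no wins; Ferraro is the Condorcet loser.

Ferraro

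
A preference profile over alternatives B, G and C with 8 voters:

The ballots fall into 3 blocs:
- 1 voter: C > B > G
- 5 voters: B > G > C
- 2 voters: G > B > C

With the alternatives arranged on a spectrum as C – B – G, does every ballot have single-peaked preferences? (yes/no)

Axis positions: C=1, B=2, G=3.
Bloc 1 (peak C at position 1): ranking walks positions 1-2-3, expanding outward from the peak — single-peaked.
Bloc 2 (peak B at position 2): ranking walks positions 2-3-1, expanding outward from the peak — single-peaked.
Bloc 3 (peak G at position 3): ranking walks positions 3-2-1, expanding outward from the peak — single-peaked.
Every ranking is single-peaked on this axis.

yes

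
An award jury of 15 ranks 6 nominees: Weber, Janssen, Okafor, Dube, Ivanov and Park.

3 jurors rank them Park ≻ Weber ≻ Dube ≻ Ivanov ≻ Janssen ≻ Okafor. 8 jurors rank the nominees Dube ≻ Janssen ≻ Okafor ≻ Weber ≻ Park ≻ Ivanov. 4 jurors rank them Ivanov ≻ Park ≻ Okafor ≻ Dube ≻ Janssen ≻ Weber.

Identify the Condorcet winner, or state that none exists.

Head-to-head results (15 jurors):
Weber vs Janssen: Weber preferred on 3 ballots; Janssen wins 12–3.
Weber–Okafor: Okafor 12–3.
Weber vs Dube: 3 for Weber, 12 for Dube — Dube by 12–3.
Weber vs Ivanov: Weber wins 11–4.
Weber–Park: Weber 8–7.
Janssen–Okafor: Janssen 11–4.
Janssen vs Dube: Dube wins 15–0.
Janssen vs Ivanov: 8 for Janssen, 7 for Ivanov — Janssen by 8–7.
Janssen vs Park: Janssen preferred on 8 ballots; Janssen wins 8–7.
Okafor vs Dube: Okafor is ranked higher on 4 ballots, Dube on 11. Dube wins 11–4.
Okafor–Ivanov: Okafor 8–7.
Okafor vs Park: Okafor wins 8–7.
Dube vs Ivanov: 11 to 4, Dube.
Dube vs Park: 8 to 7, Dube.
Ivanov vs Park: Park, 11–4.
Dube beats each of Weber, Janssen, Okafor, Ivanov, Park — Dube is the Condorcet winner.

Dube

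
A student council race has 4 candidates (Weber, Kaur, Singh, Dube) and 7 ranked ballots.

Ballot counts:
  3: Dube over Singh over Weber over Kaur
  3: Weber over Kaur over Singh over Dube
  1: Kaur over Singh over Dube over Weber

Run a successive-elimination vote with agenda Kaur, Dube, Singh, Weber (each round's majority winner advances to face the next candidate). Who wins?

Weber

Round 1: Kaur vs Dube — 4–3, Kaur advances.
Round 2: Kaur vs Singh — 4–3, Kaur advances.
Round 3: Kaur vs Weber — 1–6, Weber advances.
The agenda winner is Weber.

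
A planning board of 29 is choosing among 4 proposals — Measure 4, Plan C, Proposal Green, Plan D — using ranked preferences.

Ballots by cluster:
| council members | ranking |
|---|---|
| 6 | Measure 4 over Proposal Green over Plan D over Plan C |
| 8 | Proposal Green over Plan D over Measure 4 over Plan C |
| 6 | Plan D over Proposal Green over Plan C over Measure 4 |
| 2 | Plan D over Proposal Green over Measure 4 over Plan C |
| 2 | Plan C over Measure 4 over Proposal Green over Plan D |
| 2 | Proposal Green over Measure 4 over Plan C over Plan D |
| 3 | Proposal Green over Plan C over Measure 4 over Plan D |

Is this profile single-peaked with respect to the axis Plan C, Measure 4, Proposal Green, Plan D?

no

Axis positions: Plan C=1, Measure 4=2, Proposal Green=3, Plan D=4.
Cluster 1 (peak Measure 4 at position 2): ranking walks positions 2-3-4-1, expanding outward from the peak — single-peaked.
Cluster 2 (peak Proposal Green at position 3): ranking walks positions 3-4-2-1, expanding outward from the peak — single-peaked.
Cluster 3: ranking walks positions 4-3-1-2; Plan C is ranked above Measure 4 even though Measure 4 lies between Plan C and the peak Plan D on the axis — preferences dip and rise again. Not single-peaked.
Cluster 4 (peak Plan D at position 4): ranking walks positions 4-3-2-1, expanding outward from the peak — single-peaked.
Cluster 5 (peak Plan C at position 1): ranking walks positions 1-2-3-4, expanding outward from the peak — single-peaked.
Cluster 6 (peak Proposal Green at position 3): ranking walks positions 3-2-1-4, expanding outward from the peak — single-peaked.
Cluster 7: ranking walks positions 3-1-2-4; Plan C is ranked above Measure 4 even though Measure 4 lies between Plan C and the peak Proposal Green on the axis — preferences dip and rise again. Not single-peaked.
Cluster 3 violates single-peakedness, so the profile is not single-peaked on this axis.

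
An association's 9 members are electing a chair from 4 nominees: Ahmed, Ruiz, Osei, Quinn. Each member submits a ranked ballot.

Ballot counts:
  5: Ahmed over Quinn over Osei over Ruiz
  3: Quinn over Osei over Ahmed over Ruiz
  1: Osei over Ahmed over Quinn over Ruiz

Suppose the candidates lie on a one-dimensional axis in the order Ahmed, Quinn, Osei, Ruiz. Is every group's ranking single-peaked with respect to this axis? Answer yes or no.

no

Axis positions: Ahmed=1, Quinn=2, Osei=3, Ruiz=4.
Group 1 (peak Ahmed at position 1): ranking walks positions 1-2-3-4, expanding outward from the peak — single-peaked.
Group 2 (peak Quinn at position 2): ranking walks positions 2-3-1-4, expanding outward from the peak — single-peaked.
Group 3: ranking walks positions 3-1-2-4; Ahmed is ranked above Quinn even though Quinn lies between Ahmed and the peak Osei on the axis — preferences dip and rise again. Not single-peaked.
Group 3 violates single-peakedness, so the profile is not single-peaked on this axis.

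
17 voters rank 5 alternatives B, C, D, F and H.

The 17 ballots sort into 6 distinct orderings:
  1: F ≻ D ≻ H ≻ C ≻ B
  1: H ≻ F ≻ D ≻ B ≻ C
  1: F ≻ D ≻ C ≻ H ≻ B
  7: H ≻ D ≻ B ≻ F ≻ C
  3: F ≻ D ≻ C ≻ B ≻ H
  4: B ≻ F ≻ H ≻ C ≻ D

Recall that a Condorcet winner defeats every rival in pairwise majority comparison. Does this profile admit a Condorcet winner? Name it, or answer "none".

none

Pairwise majorities:
B vs C: B, 12–5.
B vs D: 4 to 13, D.
B vs F: B is ranked higher on 7+4 = 11 ballots, F on 6. B wins 11–6.
B vs H: 3+4 = 7 for B, 10 for H — H by 10–7.
C vs D: C preferred on 4 ballots; D wins 13–4.
C vs F: F, 17–0.
C vs H: 4 to 13, H.
D vs F: F wins 10–7.
D vs H: H wins 12–5.
F vs H: F is ranked higher on 1+1+3+4 = 9 ballots, H on 8. F wins 9–8.
No alternative is unbeaten: B loses to D; C loses to B; D loses to F; F loses to B; H loses to F. In particular B > F > D > B is a majority cycle — no Condorcet winner exists.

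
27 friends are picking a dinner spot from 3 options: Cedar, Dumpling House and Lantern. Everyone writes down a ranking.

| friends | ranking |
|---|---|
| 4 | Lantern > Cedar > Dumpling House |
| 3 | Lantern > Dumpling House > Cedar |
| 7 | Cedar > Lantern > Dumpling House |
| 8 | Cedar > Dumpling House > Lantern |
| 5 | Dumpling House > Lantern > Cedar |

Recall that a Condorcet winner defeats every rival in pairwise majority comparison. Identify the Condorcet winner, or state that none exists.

Pairwise majorities:
Cedar vs Dumpling House: 4+7+8 = 19 for Cedar, 8 for Dumpling House — Cedar by 19–8.
Cedar vs Lantern: 7+8 = 15 for Cedar, 12 for Lantern — Cedar by 15–12.
Dumpling House vs Lantern: 8+5 = 13 for Dumpling House, 14 for Lantern — Lantern by 14–13.
Only Cedar has no losses; Cedar is the Condorcet winner.

Cedar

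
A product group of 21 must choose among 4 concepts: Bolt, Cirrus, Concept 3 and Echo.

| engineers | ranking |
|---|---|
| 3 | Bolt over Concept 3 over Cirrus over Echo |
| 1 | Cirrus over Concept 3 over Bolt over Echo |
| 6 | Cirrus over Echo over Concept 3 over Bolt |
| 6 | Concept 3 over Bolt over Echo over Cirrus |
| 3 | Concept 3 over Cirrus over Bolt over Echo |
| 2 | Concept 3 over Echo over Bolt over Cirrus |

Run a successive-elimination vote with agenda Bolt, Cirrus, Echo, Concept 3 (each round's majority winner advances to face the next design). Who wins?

Round 1: Bolt vs Cirrus — 11–10, Bolt advances.
Round 2: Bolt vs Echo — 13–8, Bolt advances.
Round 3: Bolt vs Concept 3 — 3–18, Concept 3 advances.
The agenda winner is Concept 3.

Concept 3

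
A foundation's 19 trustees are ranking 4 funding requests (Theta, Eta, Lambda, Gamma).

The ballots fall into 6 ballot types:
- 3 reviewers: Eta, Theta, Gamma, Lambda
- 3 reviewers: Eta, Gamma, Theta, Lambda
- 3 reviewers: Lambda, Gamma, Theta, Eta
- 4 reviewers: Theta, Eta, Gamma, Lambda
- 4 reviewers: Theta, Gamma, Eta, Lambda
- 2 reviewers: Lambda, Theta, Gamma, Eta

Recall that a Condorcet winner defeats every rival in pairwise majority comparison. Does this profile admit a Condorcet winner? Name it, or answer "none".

Head-to-head results (19 reviewers):
Theta vs Eta: Theta is ranked higher on 3+4+4+2 = 13 ballots, Eta on 6. Theta wins 13–6.
Theta vs Lambda: Theta preferred on 3+3+4+4 = 14 ballots; Theta wins 14–5.
Theta–Gamma: Theta 13–6.
Eta vs Lambda: 3+3+4+4 = 14 for Eta, 5 for Lambda — Eta by 14–5.
Eta vs Gamma: Eta wins 10–9.
Lambda–Gamma: Gamma 14–5.
Only Theta has no losses; Theta is the Condorcet winner.

Theta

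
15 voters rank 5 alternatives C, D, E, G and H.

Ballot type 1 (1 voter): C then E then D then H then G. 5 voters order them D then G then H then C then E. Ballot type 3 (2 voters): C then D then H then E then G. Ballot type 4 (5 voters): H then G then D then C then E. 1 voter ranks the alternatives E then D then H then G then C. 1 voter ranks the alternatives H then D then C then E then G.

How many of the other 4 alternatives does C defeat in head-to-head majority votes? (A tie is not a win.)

C against each rival (15 voters):
C vs D: C is ranked higher on 1+2 = 3 ballots, D on 12. D wins 12–3.
C vs E: C is ranked higher on 1+5+2+5+1 = 14 ballots, E on 1. C wins 14–1.
C vs G: 4 to 11, G.
C vs H: C preferred on 1+2 = 3 ballots; H wins 12–3.
C beats E; loses to D, G, H — 1 pairwise win.

1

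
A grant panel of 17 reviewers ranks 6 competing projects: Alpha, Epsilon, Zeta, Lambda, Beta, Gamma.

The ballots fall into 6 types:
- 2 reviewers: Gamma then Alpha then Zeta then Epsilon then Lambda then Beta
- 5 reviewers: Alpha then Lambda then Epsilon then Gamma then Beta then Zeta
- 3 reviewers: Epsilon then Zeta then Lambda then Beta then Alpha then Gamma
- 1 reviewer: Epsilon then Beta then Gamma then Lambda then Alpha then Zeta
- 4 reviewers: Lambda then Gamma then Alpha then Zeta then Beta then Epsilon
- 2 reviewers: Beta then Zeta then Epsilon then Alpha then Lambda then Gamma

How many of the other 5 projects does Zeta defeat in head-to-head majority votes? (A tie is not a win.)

1

Zeta against each rival (17 reviewers):
Zeta vs Alpha: Alpha, 12–5.
Zeta–Epsilon: Epsilon 9–8.
Zeta vs Lambda: 2+3+2 = 7 for Zeta, 10 for Lambda — Lambda by 10–7.
Zeta vs Beta: 2+3+4 = 9 for Zeta, 8 for Beta — Zeta by 9–8.
Zeta–Gamma: Gamma 12–5.
Zeta beats Beta; loses to Alpha, Epsilon, Lambda, Gamma — 1 pairwise win.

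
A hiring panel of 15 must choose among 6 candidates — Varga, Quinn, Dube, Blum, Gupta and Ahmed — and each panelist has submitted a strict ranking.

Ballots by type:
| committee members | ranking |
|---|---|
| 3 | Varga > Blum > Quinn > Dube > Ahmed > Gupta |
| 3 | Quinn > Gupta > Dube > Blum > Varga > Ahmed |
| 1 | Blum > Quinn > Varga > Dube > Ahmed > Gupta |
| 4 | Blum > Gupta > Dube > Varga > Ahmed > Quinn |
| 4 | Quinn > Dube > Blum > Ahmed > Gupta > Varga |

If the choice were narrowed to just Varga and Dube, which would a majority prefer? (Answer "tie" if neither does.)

Ballots ranking Varga above Dube: 3 + 1 = 4.
Ballots ranking Dube above Varga: 15 − 4 = 11.
Dube wins the head-to-head 11–4.

Dube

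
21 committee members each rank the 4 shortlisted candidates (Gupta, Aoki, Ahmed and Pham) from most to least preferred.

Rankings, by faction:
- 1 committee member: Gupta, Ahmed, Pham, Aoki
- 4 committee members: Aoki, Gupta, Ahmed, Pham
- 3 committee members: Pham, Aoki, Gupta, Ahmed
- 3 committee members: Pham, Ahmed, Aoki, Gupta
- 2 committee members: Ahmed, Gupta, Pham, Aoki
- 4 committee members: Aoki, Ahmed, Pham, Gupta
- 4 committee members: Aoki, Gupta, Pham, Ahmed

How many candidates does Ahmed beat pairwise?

Ahmed against each rival (21 committee members):
Ahmed vs Gupta: Gupta, 12–9.
Ahmed vs Aoki: Aoki wins 15–6.
Ahmed vs Pham: Ahmed preferred on 1+4+2+4 = 11 ballots; Ahmed wins 11–10.
Ahmed beats Pham; loses to Gupta, Aoki — 1 pairwise win.

1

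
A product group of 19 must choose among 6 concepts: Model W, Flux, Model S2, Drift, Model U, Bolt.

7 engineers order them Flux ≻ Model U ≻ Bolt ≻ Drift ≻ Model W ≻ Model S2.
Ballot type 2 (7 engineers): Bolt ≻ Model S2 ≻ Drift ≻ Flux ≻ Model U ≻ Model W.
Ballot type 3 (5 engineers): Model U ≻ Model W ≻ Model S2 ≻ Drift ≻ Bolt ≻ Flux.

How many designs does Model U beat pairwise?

Model U against each rival (19 engineers):
Model U vs Model W: Model U is ranked higher on 7+7+5 = 19 ballots, Model W on 0. Model U wins 19–0.
Model U vs Flux: Flux wins 14–5.
Model U vs Model S2: Model U wins 12–7.
Model U vs Drift: Model U, 12–7.
Model U–Bolt: Model U 12–7.
Model U beats Model W, Model S2, Drift, Bolt; loses to Flux — 4 pairwise wins.

4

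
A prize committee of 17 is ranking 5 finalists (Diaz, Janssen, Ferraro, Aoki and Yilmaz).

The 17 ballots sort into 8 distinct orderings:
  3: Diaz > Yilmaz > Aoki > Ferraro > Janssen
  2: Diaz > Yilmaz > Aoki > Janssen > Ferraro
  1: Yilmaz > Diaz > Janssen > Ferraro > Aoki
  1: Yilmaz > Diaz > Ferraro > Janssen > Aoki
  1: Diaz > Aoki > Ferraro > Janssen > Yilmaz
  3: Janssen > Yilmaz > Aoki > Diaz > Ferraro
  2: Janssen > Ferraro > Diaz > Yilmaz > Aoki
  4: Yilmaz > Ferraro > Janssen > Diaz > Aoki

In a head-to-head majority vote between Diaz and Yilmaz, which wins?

Ballots ranking Diaz above Yilmaz: 3 + 2 + 1 + 2 = 8.
Ballots ranking Yilmaz above Diaz: 17 − 8 = 9.
Yilmaz wins the head-to-head 9–8.

Yilmaz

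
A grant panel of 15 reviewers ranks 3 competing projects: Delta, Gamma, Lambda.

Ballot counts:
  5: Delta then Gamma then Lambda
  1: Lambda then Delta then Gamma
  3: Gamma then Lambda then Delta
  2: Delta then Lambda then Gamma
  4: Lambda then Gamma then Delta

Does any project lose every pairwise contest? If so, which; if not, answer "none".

Pairwise majorities:
Delta–Gamma: Delta 8–7.
Delta–Lambda: Lambda 8–7.
Gamma vs Lambda: Gamma, 8–7.
No project is winless: Delta beats Gamma; Gamma beats Lambda; Lambda beats Delta. There is no Condorcet loser.

none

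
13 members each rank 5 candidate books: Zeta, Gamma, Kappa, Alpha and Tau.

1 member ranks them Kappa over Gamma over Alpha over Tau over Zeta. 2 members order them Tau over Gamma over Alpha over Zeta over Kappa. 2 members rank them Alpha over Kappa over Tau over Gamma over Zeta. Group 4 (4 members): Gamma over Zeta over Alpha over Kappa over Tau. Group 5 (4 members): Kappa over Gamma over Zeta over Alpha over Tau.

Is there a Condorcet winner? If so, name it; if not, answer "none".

none

Head-to-head results (13 members):
Zeta vs Gamma: Zeta is ranked higher on 0 ballots, Gamma on 13. Gamma wins 13–0.
Zeta–Kappa: Kappa 7–6.
Zeta vs Alpha: Zeta preferred on 4+4 = 8 ballots; Zeta wins 8–5.
Zeta vs Tau: Zeta wins 8–5.
Gamma vs Kappa: Gamma preferred on 2+4 = 6 ballots; Kappa wins 7–6.
Gamma vs Alpha: Gamma preferred on 1+2+4+4 = 11 ballots; Gamma wins 11–2.
Gamma vs Tau: 1+4+4 = 9 for Gamma, 4 for Tau — Gamma by 9–4.
Kappa vs Alpha: 1+4 = 5 for Kappa, 8 for Alpha — Alpha by 8–5.
Kappa vs Tau: Kappa wins 11–2.
Alpha vs Tau: 11 to 2, Alpha.
Every book loses at least once (Zeta loses to Gamma; Gamma loses to Kappa; Kappa loses to Alpha; Alpha loses to Zeta; Tau loses to Zeta). The majority relation contains the cycle Zeta → Alpha → Kappa → Zeta, so there is no Condorcet winner.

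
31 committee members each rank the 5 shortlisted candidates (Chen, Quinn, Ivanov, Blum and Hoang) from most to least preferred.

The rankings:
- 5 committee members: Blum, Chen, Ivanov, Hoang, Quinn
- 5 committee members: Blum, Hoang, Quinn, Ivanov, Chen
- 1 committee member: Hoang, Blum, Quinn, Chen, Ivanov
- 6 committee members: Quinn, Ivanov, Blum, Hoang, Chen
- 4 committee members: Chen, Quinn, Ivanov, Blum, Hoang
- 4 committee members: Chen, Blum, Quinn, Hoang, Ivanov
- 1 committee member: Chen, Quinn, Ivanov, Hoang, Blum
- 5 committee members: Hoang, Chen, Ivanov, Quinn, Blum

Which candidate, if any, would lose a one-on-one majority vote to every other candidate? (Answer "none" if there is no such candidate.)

Head-to-head results (31 committee members):
Chen–Quinn: Chen 19–12.
Chen–Ivanov: Chen 20–11.
Chen vs Blum: Chen preferred on 4+4+1+5 = 14 ballots; Blum wins 17–14.
Chen vs Hoang: 14 to 17, Hoang.
Quinn vs Ivanov: 5+1+6+4+4+1 = 21 for Quinn, 10 for Ivanov — Quinn by 21–10.
Quinn vs Blum: Quinn wins 16–15.
Quinn vs Hoang: Quinn preferred on 6+4+4+1 = 15 ballots; Hoang wins 16–15.
Ivanov vs Blum: Ivanov is ranked higher on 6+4+1+5 = 16 ballots, Blum on 15. Ivanov wins 16–15.
Ivanov vs Hoang: Ivanov is ranked higher on 5+6+4+1 = 16 ballots, Hoang on 15. Ivanov wins 16–15.
Blum vs Hoang: 5+5+6+4+4 = 24 for Blum, 7 for Hoang — Blum by 24–7.
Each candidate has at least one pairwise win (Chen beats Quinn; Quinn beats Ivanov; Ivanov beats Blum; Blum beats Chen; Hoang beats Chen) — no Condorcet loser.

none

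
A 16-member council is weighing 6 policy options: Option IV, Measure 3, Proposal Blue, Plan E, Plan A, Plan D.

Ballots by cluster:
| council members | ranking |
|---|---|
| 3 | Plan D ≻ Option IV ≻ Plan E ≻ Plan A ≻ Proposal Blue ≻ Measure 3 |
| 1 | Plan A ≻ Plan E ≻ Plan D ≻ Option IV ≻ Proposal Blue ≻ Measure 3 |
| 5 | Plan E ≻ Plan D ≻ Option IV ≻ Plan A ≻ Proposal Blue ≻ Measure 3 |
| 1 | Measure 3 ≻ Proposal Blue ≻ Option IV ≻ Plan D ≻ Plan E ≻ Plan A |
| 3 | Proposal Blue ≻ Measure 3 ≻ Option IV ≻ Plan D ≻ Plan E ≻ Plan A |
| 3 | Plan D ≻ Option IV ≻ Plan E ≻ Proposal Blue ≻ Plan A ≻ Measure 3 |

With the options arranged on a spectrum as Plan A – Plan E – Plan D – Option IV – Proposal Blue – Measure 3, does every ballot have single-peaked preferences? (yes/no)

yes

Axis positions: Plan A=1, Plan E=2, Plan D=3, Option IV=4, Proposal Blue=5, Measure 3=6.
Cluster 1 (peak Plan D at position 3): ranking walks positions 3-4-2-1-5-6, expanding outward from the peak — single-peaked.
Cluster 2 (peak Plan A at position 1): ranking walks positions 1-2-3-4-5-6, expanding outward from the peak — single-peaked.
Cluster 3 (peak Plan E at position 2): ranking walks positions 2-3-4-1-5-6, expanding outward from the peak — single-peaked.
Cluster 4 (peak Measure 3 at position 6): ranking walks positions 6-5-4-3-2-1, expanding outward from the peak — single-peaked.
Cluster 5 (peak Proposal Blue at position 5): ranking walks positions 5-6-4-3-2-1, expanding outward from the peak — single-peaked.
Cluster 6 (peak Plan D at position 3): ranking walks positions 3-4-2-5-1-6, expanding outward from the peak — single-peaked.
Every ranking is single-peaked on this axis.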